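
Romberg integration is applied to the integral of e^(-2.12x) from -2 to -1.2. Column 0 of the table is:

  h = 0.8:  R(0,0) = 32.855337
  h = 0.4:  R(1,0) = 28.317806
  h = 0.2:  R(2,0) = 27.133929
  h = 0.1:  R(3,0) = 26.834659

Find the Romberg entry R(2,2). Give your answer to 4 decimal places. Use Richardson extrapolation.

R(1,1) = 28.317806 + (28.317806 − 32.855337)/3 = 26.805296
R(2,1) = 27.133929 + (27.133929 − 28.317806)/3 = 26.739303
R(2,2) = (16·26.739303 − 26.805296) / 15 = 26.734903

26.7349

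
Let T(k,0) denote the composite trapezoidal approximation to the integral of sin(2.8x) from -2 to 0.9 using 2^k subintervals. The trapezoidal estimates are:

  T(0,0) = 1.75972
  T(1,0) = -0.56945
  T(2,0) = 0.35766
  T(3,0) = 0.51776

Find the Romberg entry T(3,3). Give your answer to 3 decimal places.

0.561

Richardson extrapolation on the trapezoidal column (denominator 4−1=3):
T(1,1) = -0.56945 + (-0.56945 − 1.75972)/3 = -1.34584
T(2,1) = 0.35766 + (0.35766 − (-0.56945))/3 = 0.66670
T(3,1) = 0.51776 + (0.51776 − 0.35766)/3 = 0.57113
T(2,2) = 0.66670 + (0.66670 − (-1.34584))/15 = 0.80087
T(3,2) = (16·0.57113 − 0.66670) / 15 = 0.56476
T(3,3) = 0.56476 + (0.56476 − 0.80087)/63 = 0.56101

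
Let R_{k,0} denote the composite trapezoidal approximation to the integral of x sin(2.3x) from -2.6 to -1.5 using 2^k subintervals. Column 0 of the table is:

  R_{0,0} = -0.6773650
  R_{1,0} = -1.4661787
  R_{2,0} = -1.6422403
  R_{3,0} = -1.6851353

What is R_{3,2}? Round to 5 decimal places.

-1.69933

R_{2,1} = -1.6422403 + (-1.6422403 − (-1.4661787))/3 = -1.7009275
R_{3,1} = -1.6851353 + (-1.6851353 − (-1.6422403))/3 = -1.6994336
R_{3,2} = (16·(-1.6994336) − (-1.7009275)) / 15 = -1.6993340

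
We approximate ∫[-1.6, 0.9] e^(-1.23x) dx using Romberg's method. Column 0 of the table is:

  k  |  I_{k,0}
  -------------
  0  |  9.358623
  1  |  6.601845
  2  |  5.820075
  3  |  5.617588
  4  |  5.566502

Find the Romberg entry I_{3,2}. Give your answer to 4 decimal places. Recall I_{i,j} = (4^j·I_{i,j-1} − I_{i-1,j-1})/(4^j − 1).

5.5495

Richardson extrapolation on the trapezoidal column (denominator 4−1=3):
I_{2,1} = (4·5.820075 − 6.601845) / 3 = 5.559485
I_{3,1} = (4·5.617588 − 5.820075) / 3 = 5.550092
I_{3,2} = (16·5.550092 − 5.559485) / 15 = 5.549466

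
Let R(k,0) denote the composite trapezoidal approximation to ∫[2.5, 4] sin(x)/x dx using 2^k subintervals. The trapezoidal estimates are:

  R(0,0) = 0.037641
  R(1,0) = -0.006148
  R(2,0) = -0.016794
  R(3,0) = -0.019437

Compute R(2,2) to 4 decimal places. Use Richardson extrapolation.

-0.0203

Richardson extrapolation on the trapezoidal column (denominator 4−1=3):
R(1,1) = -0.006148 + (-0.006148 − 0.037641)/3 = -0.020744
R(2,1) = -0.016794 + (-0.016794 − (-0.006148))/3 = -0.020343
R(2,2) = -0.020343 + (-0.020343 − (-0.020744))/15 = -0.020316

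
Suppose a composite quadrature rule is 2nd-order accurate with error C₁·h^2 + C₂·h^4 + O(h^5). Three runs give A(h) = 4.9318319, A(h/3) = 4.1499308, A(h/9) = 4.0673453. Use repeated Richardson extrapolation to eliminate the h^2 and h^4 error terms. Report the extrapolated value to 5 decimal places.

4.05708

First eliminate the h^2 term (factor 3^2 = 9):
  B₁ = (9·4.1499308 − 4.9318319)/8 = 4.0521932
  B₂ = (9·4.0673453 − 4.1499308)/8 = 4.0570221
Then eliminate the h^4 term (factor 3^4 = 81):
  (81·4.0570221 − 4.0521932)/80 = 4.0570825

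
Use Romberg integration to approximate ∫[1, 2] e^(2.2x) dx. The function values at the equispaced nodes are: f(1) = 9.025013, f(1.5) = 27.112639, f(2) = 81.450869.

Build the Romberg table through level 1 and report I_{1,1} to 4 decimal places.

33.1544

I_{0,0} (trapezoid, 1 panel, h=1.0000): 45.237941
I_{1,0} (trapezoid, 2 panels, h=0.5000): 36.175290
I_{1,1} = 36.175290 + (36.175290 − 45.237941)/3 = 33.154406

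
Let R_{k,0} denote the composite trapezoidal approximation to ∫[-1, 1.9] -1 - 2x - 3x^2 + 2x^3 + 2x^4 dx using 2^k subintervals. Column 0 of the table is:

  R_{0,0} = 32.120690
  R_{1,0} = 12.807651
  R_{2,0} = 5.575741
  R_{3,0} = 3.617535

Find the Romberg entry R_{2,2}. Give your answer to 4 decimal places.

Richardson extrapolation on the trapezoidal column (denominator 4−1=3):
R_{1,1} = 12.807651 + (12.807651 − 32.120690)/3 = 6.369971
R_{2,1} = 5.575741 + (5.575741 − 12.807651)/3 = 3.165104
R_{2,2} = 3.165104 + (3.165104 − 6.369971)/15 = 2.951446

2.9514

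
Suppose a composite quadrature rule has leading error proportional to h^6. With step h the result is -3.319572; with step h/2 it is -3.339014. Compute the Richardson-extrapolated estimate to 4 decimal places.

Extrapolated value = (64·A(h/2) − A(h)) / (64 − 1)
= (64·(-3.339014) − (-3.319572)) / 63
= -210.377324 / 63 = -3.339323

-3.3393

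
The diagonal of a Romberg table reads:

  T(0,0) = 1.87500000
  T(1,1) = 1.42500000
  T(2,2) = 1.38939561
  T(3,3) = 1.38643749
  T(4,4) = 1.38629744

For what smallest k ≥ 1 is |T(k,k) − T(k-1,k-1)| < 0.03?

k = 3

|T(1,1) − T(0,0)| = 0.45000000 ≥ 0.03
|T(2,2) − T(1,1)| = 0.03560439 ≥ 0.03
|T(3,3) − T(2,2)| = 0.00295812 < 0.03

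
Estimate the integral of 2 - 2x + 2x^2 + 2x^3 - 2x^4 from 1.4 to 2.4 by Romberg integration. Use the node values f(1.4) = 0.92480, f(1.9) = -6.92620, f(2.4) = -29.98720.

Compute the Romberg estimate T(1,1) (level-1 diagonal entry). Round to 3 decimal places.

T(0,0) (trapezoid, 1 panel, h=1.0000): -14.53120
T(1,0) (trapezoid, 2 panels, h=0.5000): -10.72870
T(1,1) = -10.72870 + (-10.72870 − (-14.53120))/3 = -9.46120

-9.461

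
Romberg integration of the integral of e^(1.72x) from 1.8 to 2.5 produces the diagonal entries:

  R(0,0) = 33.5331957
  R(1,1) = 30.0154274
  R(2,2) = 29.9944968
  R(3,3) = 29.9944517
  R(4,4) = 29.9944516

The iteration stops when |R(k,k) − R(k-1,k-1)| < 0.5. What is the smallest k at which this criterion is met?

|R(1,1) − R(0,0)| = 3.5177683 ≥ 0.5
|R(2,2) − R(1,1)| = 0.0209306 < 0.5

k = 2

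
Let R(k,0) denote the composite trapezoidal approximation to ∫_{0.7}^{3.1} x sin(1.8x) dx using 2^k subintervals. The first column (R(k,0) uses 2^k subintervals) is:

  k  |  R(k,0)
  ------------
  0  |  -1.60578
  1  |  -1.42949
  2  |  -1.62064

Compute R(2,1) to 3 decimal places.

Richardson extrapolation on the trapezoidal column (denominator 4−1=3):
R(2,1) = (4·(-1.62064) − (-1.42949)) / 3 = -1.68436

-1.684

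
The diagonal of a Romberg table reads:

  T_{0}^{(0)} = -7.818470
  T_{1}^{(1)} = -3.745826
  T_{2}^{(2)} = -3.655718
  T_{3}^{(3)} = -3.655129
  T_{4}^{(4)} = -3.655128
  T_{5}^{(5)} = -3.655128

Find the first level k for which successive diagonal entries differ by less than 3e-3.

|T_{1}^{(1)} − T_{0}^{(0)}| = 4.072644 ≥ 3e-3
|T_{2}^{(2)} − T_{1}^{(1)}| = 0.090108 ≥ 3e-3
|T_{3}^{(3)} − T_{2}^{(2)}| = 0.000589 < 3e-3

k = 3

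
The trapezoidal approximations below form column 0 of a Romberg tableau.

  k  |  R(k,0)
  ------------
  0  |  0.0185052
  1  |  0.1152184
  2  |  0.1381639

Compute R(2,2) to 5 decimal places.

0.14570

R(1,1) = 0.1152184 + (0.1152184 − 0.0185052)/3 = 0.1474561
R(2,1) = (4·0.1381639 − 0.1152184) / 3 = 0.1458124
R(2,2) = 0.1458124 + (0.1458124 − 0.1474561)/15 = 0.1457028
(Column j=1 coincides with Simpson's rule on the same nodes.)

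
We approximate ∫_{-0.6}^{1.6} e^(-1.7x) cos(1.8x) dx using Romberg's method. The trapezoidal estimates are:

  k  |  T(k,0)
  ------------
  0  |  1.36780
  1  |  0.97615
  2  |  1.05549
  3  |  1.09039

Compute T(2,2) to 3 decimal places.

Richardson extrapolation on the trapezoidal column (denominator 4−1=3):
T(1,1) = (4·0.97615 − 1.36780) / 3 = 0.84560
T(2,1) = 1.05549 + (1.05549 − 0.97615)/3 = 1.08194
T(2,2) = (16·1.08194 − 0.84560) / 15 = 1.09770

1.098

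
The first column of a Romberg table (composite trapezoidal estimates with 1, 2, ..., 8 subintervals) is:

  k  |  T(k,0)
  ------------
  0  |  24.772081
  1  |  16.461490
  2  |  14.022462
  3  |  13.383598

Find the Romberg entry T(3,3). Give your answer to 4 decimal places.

T(1,1) = 16.461490 + (16.461490 − 24.772081)/3 = 13.691293
T(2,1) = (4·14.022462 − 16.461490) / 3 = 13.209453
T(3,1) = 13.383598 + (13.383598 − 14.022462)/3 = 13.170643
T(2,2) = (16·13.209453 − 13.691293) / 15 = 13.177330
T(3,2) = 13.170643 + (13.170643 − 13.209453)/15 = 13.168056
T(3,3) = (64·13.168056 − 13.177330) / 63 = 13.167909

13.1679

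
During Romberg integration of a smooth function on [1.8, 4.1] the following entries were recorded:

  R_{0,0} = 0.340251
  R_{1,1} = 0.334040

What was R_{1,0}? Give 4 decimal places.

0.3356

From R_{1,1} = (4·R_{1,0} − R_{0,0})/3, solve for R_{1,0}:
4·R_{1,0} = 3·0.334040 + 0.340251 = 1.342371
R_{1,0} = 0.335593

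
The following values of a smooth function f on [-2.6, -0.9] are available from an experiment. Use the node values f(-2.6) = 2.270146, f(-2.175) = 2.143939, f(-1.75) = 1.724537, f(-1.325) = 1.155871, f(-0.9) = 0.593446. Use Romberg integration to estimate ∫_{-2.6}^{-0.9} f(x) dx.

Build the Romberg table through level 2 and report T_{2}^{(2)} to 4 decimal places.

2.7641

T_{0}^{(0)} (trapezoid, 1 panel, h=1.7000): 2.434053
T_{1}^{(0)} (trapezoid, 2 panels, h=0.8500): 2.682883
T_{2}^{(0)} (trapezoid, 4 panels, h=0.4250): 2.743861
T_{1}^{(1)} = 2.682883 + (2.682883 − 2.434053)/3 = 2.765826
T_{2}^{(1)} = 2.743861 + (2.743861 − 2.682883)/3 = 2.764187
T_{2}^{(2)} = 2.764187 + (2.764187 − 2.765826)/15 = 2.764078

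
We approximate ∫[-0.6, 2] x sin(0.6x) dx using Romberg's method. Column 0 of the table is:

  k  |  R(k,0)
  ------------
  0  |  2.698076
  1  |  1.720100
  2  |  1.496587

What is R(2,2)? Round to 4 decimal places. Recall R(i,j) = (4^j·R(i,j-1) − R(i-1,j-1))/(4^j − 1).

Richardson extrapolation on the trapezoidal column (denominator 4−1=3):
R(1,1) = (4·1.720100 − 2.698076) / 3 = 1.394108
R(2,1) = 1.496587 + (1.496587 − 1.720100)/3 = 1.422083
R(2,2) = (16·1.422083 − 1.394108) / 15 = 1.423948

1.4239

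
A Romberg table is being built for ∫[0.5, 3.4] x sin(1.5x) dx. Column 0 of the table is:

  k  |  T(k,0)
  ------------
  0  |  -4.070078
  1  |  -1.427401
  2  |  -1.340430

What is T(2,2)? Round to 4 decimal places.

Richardson extrapolation on the trapezoidal column (denominator 4−1=3):
T(1,1) = -1.427401 + (-1.427401 − (-4.070078))/3 = -0.546509
T(2,1) = -1.340430 + (-1.340430 − (-1.427401))/3 = -1.311440
T(2,2) = (16·(-1.311440) − (-0.546509)) / 15 = -1.362435

-1.3624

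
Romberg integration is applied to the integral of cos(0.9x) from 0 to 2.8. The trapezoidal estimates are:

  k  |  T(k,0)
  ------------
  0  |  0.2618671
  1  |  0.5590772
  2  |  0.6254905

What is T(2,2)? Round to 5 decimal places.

Richardson extrapolation on the trapezoidal column (denominator 4−1=3):
T(1,1) = (4·0.5590772 − 0.2618671) / 3 = 0.6581472
T(2,1) = (4·0.6254905 − 0.5590772) / 3 = 0.6476283
T(2,2) = (16·0.6476283 − 0.6581472) / 15 = 0.6469270

0.64693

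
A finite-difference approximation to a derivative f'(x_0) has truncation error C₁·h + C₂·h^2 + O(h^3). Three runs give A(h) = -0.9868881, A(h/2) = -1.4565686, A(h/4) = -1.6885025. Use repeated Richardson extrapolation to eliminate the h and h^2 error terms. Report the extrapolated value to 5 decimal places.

First eliminate the h term (factor 2^1 = 2):
  B₁ = (2·(-1.4565686) − (-0.9868881))/1 = -1.9262491
  B₂ = (2·(-1.6885025) − (-1.4565686))/1 = -1.9204364
Then eliminate the h^2 term (factor 2^2 = 4):
  (4·(-1.9204364) − (-1.9262491))/3 = -1.9184988

-1.91850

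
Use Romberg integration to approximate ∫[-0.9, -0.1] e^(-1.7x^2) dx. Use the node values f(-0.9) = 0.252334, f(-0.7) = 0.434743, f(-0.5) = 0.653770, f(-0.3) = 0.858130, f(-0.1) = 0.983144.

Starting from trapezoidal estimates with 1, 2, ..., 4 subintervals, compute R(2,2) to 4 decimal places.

R(0,0) (trapezoid, 1 panel, h=0.8000): 0.494191
R(1,0) (trapezoid, 2 panels, h=0.4000): 0.508604
R(2,0) (trapezoid, 4 panels, h=0.2000): 0.512876
R(1,1) = 0.508604 + (0.508604 − 0.494191)/3 = 0.513408
R(2,1) = 0.512876 + (0.512876 − 0.508604)/3 = 0.514300
R(2,2) = 0.514300 + (0.514300 − 0.513408)/15 = 0.514359

0.5144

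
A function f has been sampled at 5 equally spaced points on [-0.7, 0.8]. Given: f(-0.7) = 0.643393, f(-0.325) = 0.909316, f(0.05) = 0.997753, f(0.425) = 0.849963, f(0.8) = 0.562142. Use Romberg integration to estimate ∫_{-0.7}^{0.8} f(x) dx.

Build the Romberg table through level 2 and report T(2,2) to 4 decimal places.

T(0,0) (trapezoid, 1 panel, h=1.5000): 0.904151
T(1,0) (trapezoid, 2 panels, h=0.7500): 1.200390
T(2,0) (trapezoid, 4 panels, h=0.3750): 1.259925
T(1,1) = 1.200390 + (1.200390 − 0.904151)/3 = 1.299136
T(2,1) = 1.259925 + (1.259925 − 1.200390)/3 = 1.279770
T(2,2) = 1.279770 + (1.279770 − 1.299136)/15 = 1.278479

1.2785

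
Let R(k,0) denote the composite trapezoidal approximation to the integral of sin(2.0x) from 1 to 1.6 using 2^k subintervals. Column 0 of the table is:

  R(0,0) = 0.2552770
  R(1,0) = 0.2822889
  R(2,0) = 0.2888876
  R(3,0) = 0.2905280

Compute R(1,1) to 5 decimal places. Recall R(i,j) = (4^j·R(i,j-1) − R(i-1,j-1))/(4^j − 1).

0.29129

Richardson extrapolation on the trapezoidal column (denominator 4−1=3):
R(1,1) = 0.2822889 + (0.2822889 − 0.2552770)/3 = 0.2912929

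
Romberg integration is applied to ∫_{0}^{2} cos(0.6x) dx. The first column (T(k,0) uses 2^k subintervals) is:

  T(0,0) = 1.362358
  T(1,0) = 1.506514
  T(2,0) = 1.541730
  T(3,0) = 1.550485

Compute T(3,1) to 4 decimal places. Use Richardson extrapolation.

1.5534

T(3,1) = 1.550485 + (1.550485 − 1.541730)/3 = 1.553403
(Column j=1 coincides with Simpson's rule on the same nodes.)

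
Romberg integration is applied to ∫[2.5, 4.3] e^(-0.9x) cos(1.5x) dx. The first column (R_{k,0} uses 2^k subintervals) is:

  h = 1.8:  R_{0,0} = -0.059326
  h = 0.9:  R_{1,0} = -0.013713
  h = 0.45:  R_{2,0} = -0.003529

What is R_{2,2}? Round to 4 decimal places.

Richardson extrapolation on the trapezoidal column (denominator 4−1=3):
R_{1,1} = -0.013713 + (-0.013713 − (-0.059326))/3 = 0.001491
R_{2,1} = (4·(-0.003529) − (-0.013713)) / 3 = -0.000134
R_{2,2} = (16·(-0.000134) − 0.001491) / 15 = -0.000242

-0.0002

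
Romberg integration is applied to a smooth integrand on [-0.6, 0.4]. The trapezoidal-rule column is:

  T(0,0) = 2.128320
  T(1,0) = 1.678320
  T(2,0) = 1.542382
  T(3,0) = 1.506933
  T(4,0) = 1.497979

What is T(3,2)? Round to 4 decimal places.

1.4950

Richardson extrapolation on the trapezoidal column (denominator 4−1=3):
T(2,1) = (4·1.542382 − 1.678320) / 3 = 1.497069
T(3,1) = (4·1.506933 − 1.542382) / 3 = 1.495117
T(3,2) = (16·1.495117 − 1.497069) / 15 = 1.494987
(Column j=1 coincides with Simpson's rule on the same nodes.)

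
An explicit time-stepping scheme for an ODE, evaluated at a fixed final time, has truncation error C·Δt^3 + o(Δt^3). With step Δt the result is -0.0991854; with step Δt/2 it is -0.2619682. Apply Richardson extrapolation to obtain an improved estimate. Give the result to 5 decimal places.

The leading error scales as Δt^3; refining by a factor of 2 reduces it by 2^3 = 8.
Extrapolated value = (8·A(Δt/2) − A(Δt)) / (8 − 1)
= (8·(-0.2619682) − (-0.0991854)) / 7
= -1.9965602 / 7 = -0.2852229

-0.28522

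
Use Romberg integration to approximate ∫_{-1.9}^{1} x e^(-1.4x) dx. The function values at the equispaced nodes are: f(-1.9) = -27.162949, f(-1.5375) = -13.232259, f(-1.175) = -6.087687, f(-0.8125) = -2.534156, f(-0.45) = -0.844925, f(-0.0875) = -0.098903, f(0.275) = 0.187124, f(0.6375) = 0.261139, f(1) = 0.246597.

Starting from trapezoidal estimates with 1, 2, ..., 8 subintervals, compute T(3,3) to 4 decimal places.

T(0,0) (trapezoid, 1 panel, h=2.9000): -39.028710
T(1,0) (trapezoid, 2 panels, h=1.4500): -20.739496
T(2,0) (trapezoid, 4 panels, h=0.7250): -14.647656
T(3,0) (trapezoid, 8 panels, h=0.3625): -12.980343
T(1,1) = -20.739496 + (-20.739496 − (-39.028710))/3 = -14.643091
T(2,1) = -14.647656 + (-14.647656 − (-20.739496))/3 = -12.617043
T(3,1) = -12.980343 + (-12.980343 − (-14.647656))/3 = -12.424572
T(2,2) = -12.617043 + (-12.617043 − (-14.643091))/15 = -12.481973
T(3,2) = -12.424572 + (-12.424572 − (-12.617043))/15 = -12.411741
T(3,3) = -12.411741 + (-12.411741 − (-12.481973))/63 = -12.410626

-12.4106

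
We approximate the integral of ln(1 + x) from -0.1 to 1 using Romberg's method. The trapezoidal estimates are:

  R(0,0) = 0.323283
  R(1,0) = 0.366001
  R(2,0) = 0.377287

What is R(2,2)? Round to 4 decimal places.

0.3811

Richardson extrapolation on the trapezoidal column (denominator 4−1=3):
R(1,1) = 0.366001 + (0.366001 − 0.323283)/3 = 0.380240
R(2,1) = (4·0.377287 − 0.366001) / 3 = 0.381049
R(2,2) = 0.381049 + (0.381049 − 0.380240)/15 = 0.381103
(Column j=1 coincides with Simpson's rule on the same nodes.)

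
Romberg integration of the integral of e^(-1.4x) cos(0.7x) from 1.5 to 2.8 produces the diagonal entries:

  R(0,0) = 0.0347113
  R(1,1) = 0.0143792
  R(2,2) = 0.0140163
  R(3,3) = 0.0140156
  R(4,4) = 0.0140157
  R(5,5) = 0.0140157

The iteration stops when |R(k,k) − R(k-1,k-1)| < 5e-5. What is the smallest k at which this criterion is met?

|R(1,1) − R(0,0)| = 0.0203321 ≥ 5e-5
|R(2,2) − R(1,1)| = 0.0003629 ≥ 5e-5
|R(3,3) − R(2,2)| = 0.0000007 < 5e-5

k = 3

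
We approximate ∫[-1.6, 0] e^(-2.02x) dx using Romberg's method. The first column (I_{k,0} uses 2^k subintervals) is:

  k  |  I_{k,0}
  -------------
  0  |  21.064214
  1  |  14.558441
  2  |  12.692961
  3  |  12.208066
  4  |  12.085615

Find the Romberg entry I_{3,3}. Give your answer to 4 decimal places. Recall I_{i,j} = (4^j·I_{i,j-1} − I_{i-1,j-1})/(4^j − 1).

I_{1,1} = (4·14.558441 − 21.064214) / 3 = 12.389850
I_{2,1} = 12.692961 + (12.692961 − 14.558441)/3 = 12.071134
I_{3,1} = (4·12.208066 − 12.692961) / 3 = 12.046434
I_{2,2} = 12.071134 + (12.071134 − 12.389850)/15 = 12.049886
I_{3,2} = 12.046434 + (12.046434 − 12.071134)/15 = 12.044787
I_{3,3} = (64·12.044787 − 12.049886) / 63 = 12.044706

12.0447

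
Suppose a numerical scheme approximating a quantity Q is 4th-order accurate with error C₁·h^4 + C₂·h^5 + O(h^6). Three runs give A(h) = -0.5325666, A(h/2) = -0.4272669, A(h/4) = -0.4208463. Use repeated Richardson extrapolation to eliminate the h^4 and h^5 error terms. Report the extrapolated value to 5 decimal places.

-0.42042

First eliminate the h^4 term (factor 2^4 = 16):
  B₁ = (16·(-0.4272669) − (-0.5325666))/15 = -0.4202469
  B₂ = (16·(-0.4208463) − (-0.4272669))/15 = -0.4204183
Then eliminate the h^5 term (factor 2^5 = 32):
  (32·(-0.4204183) − (-0.4202469))/31 = -0.4204238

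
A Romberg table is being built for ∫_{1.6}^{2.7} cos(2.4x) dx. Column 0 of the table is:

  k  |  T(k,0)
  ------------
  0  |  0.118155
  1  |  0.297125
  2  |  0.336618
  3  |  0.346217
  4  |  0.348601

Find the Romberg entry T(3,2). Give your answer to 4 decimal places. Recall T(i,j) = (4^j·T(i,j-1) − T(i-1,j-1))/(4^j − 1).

0.3494

Richardson extrapolation on the trapezoidal column (denominator 4−1=3):
T(2,1) = 0.336618 + (0.336618 − 0.297125)/3 = 0.349782
T(3,1) = (4·0.346217 − 0.336618) / 3 = 0.349417
T(3,2) = 0.349417 + (0.349417 − 0.349782)/15 = 0.349393
(Column j=1 coincides with Simpson's rule on the same nodes.)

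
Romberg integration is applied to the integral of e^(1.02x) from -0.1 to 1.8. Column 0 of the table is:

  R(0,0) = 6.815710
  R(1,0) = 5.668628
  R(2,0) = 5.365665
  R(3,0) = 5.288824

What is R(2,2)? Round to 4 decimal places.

5.2632

Richardson extrapolation on the trapezoidal column (denominator 4−1=3):
R(1,1) = 5.668628 + (5.668628 − 6.815710)/3 = 5.286267
R(2,1) = 5.365665 + (5.365665 − 5.668628)/3 = 5.264677
R(2,2) = 5.264677 + (5.264677 − 5.286267)/15 = 5.263238
(Column j=1 coincides with Simpson's rule on the same nodes.)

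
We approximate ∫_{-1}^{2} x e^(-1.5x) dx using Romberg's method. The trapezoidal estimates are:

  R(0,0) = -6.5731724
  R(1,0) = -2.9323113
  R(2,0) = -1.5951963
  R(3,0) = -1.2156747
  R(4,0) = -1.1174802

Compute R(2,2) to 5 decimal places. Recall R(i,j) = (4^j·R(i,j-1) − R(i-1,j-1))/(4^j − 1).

Richardson extrapolation on the trapezoidal column (denominator 4−1=3):
R(1,1) = -2.9323113 + (-2.9323113 − (-6.5731724))/3 = -1.7186909
R(2,1) = -1.5951963 + (-1.5951963 − (-2.9323113))/3 = -1.1494913
R(2,2) = (16·(-1.1494913) − (-1.7186909)) / 15 = -1.1115447

-1.11154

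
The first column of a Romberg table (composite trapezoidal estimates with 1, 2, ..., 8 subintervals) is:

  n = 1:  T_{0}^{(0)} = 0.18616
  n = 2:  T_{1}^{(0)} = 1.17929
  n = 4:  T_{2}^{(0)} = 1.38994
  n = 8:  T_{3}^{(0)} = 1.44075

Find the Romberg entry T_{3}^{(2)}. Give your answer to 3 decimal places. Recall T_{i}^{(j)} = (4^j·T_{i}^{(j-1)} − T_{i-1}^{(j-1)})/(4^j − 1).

Richardson extrapolation on the trapezoidal column (denominator 4−1=3):
T_{2}^{(1)} = (4·1.38994 − 1.17929) / 3 = 1.46016
T_{3}^{(1)} = 1.44075 + (1.44075 − 1.38994)/3 = 1.45769
T_{3}^{(2)} = (16·1.45769 − 1.46016) / 15 = 1.45753

1.458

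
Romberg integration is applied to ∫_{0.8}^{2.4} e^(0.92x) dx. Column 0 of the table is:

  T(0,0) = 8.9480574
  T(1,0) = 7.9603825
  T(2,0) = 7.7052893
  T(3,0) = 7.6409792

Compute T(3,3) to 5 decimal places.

7.61949

Richardson extrapolation on the trapezoidal column (denominator 4−1=3):
T(1,1) = (4·7.9603825 − 8.9480574) / 3 = 7.6311575
T(2,1) = 7.7052893 + (7.7052893 − 7.9603825)/3 = 7.6202582
T(3,1) = 7.6409792 + (7.6409792 − 7.7052893)/3 = 7.6195425
T(2,2) = (16·7.6202582 − 7.6311575) / 15 = 7.6195316
T(3,2) = 7.6195425 + (7.6195425 − 7.6202582)/15 = 7.6194948
T(3,3) = 7.6194948 + (7.6194948 − 7.6195316)/63 = 7.6194942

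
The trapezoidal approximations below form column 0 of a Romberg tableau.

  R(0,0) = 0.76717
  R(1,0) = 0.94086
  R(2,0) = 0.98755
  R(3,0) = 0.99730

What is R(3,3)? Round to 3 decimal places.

1.000

Richardson extrapolation on the trapezoidal column (denominator 4−1=3):
R(1,1) = (4·0.94086 − 0.76717) / 3 = 0.99876
R(2,1) = (4·0.98755 − 0.94086) / 3 = 1.00311
R(3,1) = 0.99730 + (0.99730 − 0.98755)/3 = 1.00055
R(2,2) = (16·1.00311 − 0.99876) / 15 = 1.00340
R(3,2) = 1.00055 + (1.00055 − 1.00311)/15 = 1.00038
R(3,3) = 1.00038 + (1.00038 − 1.00340)/63 = 1.00033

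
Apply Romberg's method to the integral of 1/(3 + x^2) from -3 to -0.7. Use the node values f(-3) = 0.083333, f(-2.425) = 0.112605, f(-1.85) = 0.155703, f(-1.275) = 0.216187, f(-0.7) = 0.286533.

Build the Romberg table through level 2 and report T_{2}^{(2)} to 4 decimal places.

0.3828

T_{0}^{(0)} (trapezoid, 1 panel, h=2.3000): 0.425346
T_{1}^{(0)} (trapezoid, 2 panels, h=1.1500): 0.391731
T_{2}^{(0)} (trapezoid, 4 panels, h=0.5750): 0.384921
T_{1}^{(1)} = 0.391731 + (0.391731 − 0.425346)/3 = 0.380526
T_{2}^{(1)} = 0.384921 + (0.384921 − 0.391731)/3 = 0.382651
T_{2}^{(2)} = 0.382651 + (0.382651 − 0.380526)/15 = 0.382793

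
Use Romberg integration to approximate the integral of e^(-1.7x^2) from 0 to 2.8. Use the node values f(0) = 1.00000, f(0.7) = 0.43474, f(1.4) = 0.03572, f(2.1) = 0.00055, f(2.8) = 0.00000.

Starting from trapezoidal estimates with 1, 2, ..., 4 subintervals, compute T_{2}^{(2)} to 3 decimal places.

T_{0}^{(0)} (trapezoid, 1 panel, h=2.8000): 1.40000
T_{1}^{(0)} (trapezoid, 2 panels, h=1.4000): 0.75001
T_{2}^{(0)} (trapezoid, 4 panels, h=0.7000): 0.67971
T_{1}^{(1)} = 0.75001 + (0.75001 − 1.40000)/3 = 0.53335
T_{2}^{(1)} = 0.67971 + (0.67971 − 0.75001)/3 = 0.65628
T_{2}^{(2)} = 0.65628 + (0.65628 − 0.53335)/15 = 0.66448

0.664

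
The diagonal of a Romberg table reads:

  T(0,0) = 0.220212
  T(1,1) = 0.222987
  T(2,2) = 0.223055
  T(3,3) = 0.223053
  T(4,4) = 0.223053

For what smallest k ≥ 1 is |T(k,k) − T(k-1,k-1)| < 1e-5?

k = 3

|T(1,1) − T(0,0)| = 0.002775 ≥ 1e-5
|T(2,2) − T(1,1)| = 0.000068 ≥ 1e-5
|T(3,3) − T(2,2)| = 0.000002 < 1e-5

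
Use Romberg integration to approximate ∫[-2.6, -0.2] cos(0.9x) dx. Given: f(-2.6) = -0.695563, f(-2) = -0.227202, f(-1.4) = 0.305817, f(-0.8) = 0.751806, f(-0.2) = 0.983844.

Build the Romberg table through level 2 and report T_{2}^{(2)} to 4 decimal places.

0.5993

T_{0}^{(0)} (trapezoid, 1 panel, h=2.4000): 0.345937
T_{1}^{(0)} (trapezoid, 2 panels, h=1.2000): 0.539949
T_{2}^{(0)} (trapezoid, 4 panels, h=0.6000): 0.584737
T_{1}^{(1)} = 0.539949 + (0.539949 − 0.345937)/3 = 0.604620
T_{2}^{(1)} = 0.584737 + (0.584737 − 0.539949)/3 = 0.599666
T_{2}^{(2)} = 0.599666 + (0.599666 − 0.604620)/15 = 0.599336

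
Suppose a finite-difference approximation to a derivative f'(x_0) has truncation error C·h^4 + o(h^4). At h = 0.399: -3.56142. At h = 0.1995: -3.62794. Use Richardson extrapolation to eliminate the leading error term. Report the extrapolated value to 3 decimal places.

The leading error scales as h^4; refining by a factor of 2 reduces it by 2^4 = 16.
Extrapolated value = (16·A(h/2) − A(h)) / (16 − 1)
= (16·(-3.62794) − (-3.56142)) / 15
= -54.48562 / 15 = -3.63237

-3.632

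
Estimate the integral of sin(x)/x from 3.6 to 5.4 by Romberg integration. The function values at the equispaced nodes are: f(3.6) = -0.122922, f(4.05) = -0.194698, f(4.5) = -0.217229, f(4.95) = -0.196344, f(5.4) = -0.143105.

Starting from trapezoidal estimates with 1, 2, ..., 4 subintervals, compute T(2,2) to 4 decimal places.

T(0,0) (trapezoid, 1 panel, h=1.8000): -0.239424
T(1,0) (trapezoid, 2 panels, h=0.9000): -0.315218
T(2,0) (trapezoid, 4 panels, h=0.4500): -0.333578
T(1,1) = -0.315218 + (-0.315218 − (-0.239424))/3 = -0.340483
T(2,1) = -0.333578 + (-0.333578 − (-0.315218))/3 = -0.339698
T(2,2) = -0.339698 + (-0.339698 − (-0.340483))/15 = -0.339646

-0.3396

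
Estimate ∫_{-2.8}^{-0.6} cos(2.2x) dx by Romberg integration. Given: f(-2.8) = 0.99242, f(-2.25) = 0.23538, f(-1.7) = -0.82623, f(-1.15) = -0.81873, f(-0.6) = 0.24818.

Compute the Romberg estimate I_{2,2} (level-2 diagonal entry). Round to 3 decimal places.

-0.486

I_{0,0} (trapezoid, 1 panel, h=2.2000): 1.36466
I_{1,0} (trapezoid, 2 panels, h=1.1000): -0.22652
I_{2,0} (trapezoid, 4 panels, h=0.5500): -0.43410
I_{1,1} = -0.22652 + (-0.22652 − 1.36466)/3 = -0.75691
I_{2,1} = -0.43410 + (-0.43410 − (-0.22652))/3 = -0.50329
I_{2,2} = -0.50329 + (-0.50329 − (-0.75691))/15 = -0.48638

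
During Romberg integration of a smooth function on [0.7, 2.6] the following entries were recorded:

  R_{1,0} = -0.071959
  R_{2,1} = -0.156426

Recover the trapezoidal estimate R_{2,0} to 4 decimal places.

From R_{2,1} = (4·R_{2,0} − R_{1,0})/3, solve for R_{2,0}:
4·R_{2,0} = 3·(-0.156426) + (-0.071959) = -0.541237
R_{2,0} = -0.135309

-0.1353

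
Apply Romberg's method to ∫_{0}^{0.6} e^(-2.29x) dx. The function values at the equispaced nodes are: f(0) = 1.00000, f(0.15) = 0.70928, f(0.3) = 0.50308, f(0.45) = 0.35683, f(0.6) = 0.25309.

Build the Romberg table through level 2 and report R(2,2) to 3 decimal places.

R(0,0) (trapezoid, 1 panel, h=0.6000): 0.37593
R(1,0) (trapezoid, 2 panels, h=0.3000): 0.33889
R(2,0) (trapezoid, 4 panels, h=0.1500): 0.32936
R(1,1) = 0.33889 + (0.33889 − 0.37593)/3 = 0.32654
R(2,1) = 0.32936 + (0.32936 − 0.33889)/3 = 0.32618
R(2,2) = 0.32618 + (0.32618 − 0.32654)/15 = 0.32616

0.326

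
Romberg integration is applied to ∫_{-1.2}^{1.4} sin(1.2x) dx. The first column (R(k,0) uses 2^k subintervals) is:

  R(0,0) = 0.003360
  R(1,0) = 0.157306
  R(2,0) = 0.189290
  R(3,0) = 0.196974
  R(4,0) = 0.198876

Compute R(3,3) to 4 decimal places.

0.1995

Richardson extrapolation on the trapezoidal column (denominator 4−1=3):
R(1,1) = (4·0.157306 − 0.003360) / 3 = 0.208621
R(2,1) = 0.189290 + (0.189290 − 0.157306)/3 = 0.199951
R(3,1) = 0.196974 + (0.196974 − 0.189290)/3 = 0.199535
R(2,2) = (16·0.199951 − 0.208621) / 15 = 0.199373
R(3,2) = 0.199535 + (0.199535 − 0.199951)/15 = 0.199507
R(3,3) = (64·0.199507 − 0.199373) / 63 = 0.199509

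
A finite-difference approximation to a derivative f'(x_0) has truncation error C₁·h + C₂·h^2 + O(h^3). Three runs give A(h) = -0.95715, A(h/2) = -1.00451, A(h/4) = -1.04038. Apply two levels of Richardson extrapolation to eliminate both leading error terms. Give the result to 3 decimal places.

-1.084

First eliminate the h term (factor 2^1 = 2):
  B₁ = (2·(-1.00451) − (-0.95715))/1 = -1.05187
  B₂ = (2·(-1.04038) − (-1.00451))/1 = -1.07625
Then eliminate the h^2 term (factor 2^2 = 4):
  (4·(-1.07625) − (-1.05187))/3 = -1.08438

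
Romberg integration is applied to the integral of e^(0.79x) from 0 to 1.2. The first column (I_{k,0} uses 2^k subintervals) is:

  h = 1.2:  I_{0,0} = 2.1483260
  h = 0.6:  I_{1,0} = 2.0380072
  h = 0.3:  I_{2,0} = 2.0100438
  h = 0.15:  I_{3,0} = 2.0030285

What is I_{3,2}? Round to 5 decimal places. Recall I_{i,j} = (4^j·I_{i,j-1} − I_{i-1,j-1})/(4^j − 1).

Richardson extrapolation on the trapezoidal column (denominator 4−1=3):
I_{2,1} = (4·2.0100438 − 2.0380072) / 3 = 2.0007227
I_{3,1} = 2.0030285 + (2.0030285 − 2.0100438)/3 = 2.0006901
I_{3,2} = 2.0006901 + (2.0006901 − 2.0007227)/15 = 2.0006879

2.00069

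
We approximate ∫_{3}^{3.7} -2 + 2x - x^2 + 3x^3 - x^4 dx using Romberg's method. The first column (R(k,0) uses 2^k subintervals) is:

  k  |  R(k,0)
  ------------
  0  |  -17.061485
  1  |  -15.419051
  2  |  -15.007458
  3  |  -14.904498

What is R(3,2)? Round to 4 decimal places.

-14.8702

R(2,1) = (4·(-15.007458) − (-15.419051)) / 3 = -14.870260
R(3,1) = (4·(-14.904498) − (-15.007458)) / 3 = -14.870178
R(3,2) = (16·(-14.870178) − (-14.870260)) / 15 = -14.870173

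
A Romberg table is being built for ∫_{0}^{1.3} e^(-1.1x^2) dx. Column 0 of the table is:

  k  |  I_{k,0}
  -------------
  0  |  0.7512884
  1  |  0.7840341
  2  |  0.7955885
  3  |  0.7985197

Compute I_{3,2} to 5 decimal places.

0.79950

Richardson extrapolation on the trapezoidal column (denominator 4−1=3):
I_{2,1} = 0.7955885 + (0.7955885 − 0.7840341)/3 = 0.7994400
I_{3,1} = 0.7985197 + (0.7985197 − 0.7955885)/3 = 0.7994968
I_{3,2} = 0.7994968 + (0.7994968 − 0.7994400)/15 = 0.7995006
(Column j=1 coincides with Simpson's rule on the same nodes.)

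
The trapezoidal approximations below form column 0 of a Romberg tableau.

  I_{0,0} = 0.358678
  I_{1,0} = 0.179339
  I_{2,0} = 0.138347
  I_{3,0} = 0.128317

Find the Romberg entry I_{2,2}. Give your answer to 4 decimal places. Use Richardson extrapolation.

I_{1,1} = (4·0.179339 − 0.358678) / 3 = 0.119559
I_{2,1} = 0.138347 + (0.138347 − 0.179339)/3 = 0.124683
I_{2,2} = (16·0.124683 − 0.119559) / 15 = 0.125025

0.1250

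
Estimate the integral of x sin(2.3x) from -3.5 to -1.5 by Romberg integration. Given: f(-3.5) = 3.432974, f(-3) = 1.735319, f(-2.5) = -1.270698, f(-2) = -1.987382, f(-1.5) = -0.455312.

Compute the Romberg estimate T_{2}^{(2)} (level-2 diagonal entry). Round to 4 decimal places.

-0.0549

T_{0}^{(0)} (trapezoid, 1 panel, h=2.0000): 2.977662
T_{1}^{(0)} (trapezoid, 2 panels, h=1.0000): 0.218133
T_{2}^{(0)} (trapezoid, 4 panels, h=0.5000): -0.016965
T_{1}^{(1)} = 0.218133 + (0.218133 − 2.977662)/3 = -0.701710
T_{2}^{(1)} = -0.016965 + (-0.016965 − 0.218133)/3 = -0.095331
T_{2}^{(2)} = -0.095331 + (-0.095331 − (-0.701710))/15 = -0.054906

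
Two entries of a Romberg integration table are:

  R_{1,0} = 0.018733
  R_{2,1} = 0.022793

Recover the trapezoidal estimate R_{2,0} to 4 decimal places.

0.0218

From R_{2,1} = (4·R_{2,0} − R_{1,0})/3, solve for R_{2,0}:
4·R_{2,0} = 3·0.022793 + 0.018733 = 0.087112
R_{2,0} = 0.021778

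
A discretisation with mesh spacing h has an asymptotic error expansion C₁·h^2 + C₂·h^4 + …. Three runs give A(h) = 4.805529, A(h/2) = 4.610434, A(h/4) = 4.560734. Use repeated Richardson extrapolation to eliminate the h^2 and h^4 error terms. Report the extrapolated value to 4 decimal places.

4.5441

First eliminate the h^2 term (factor 2^2 = 4):
  B₁ = (4·4.610434 − 4.805529)/3 = 4.545402
  B₂ = (4·4.560734 − 4.610434)/3 = 4.544167
Then eliminate the h^4 term (factor 2^4 = 16):
  (16·4.544167 − 4.545402)/15 = 4.544085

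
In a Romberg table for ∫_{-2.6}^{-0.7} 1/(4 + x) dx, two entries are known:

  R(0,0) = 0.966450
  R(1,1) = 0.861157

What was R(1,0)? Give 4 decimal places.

From R(1,1) = (4·R(1,0) − R(0,0))/3, solve for R(1,0):
4·R(1,0) = 3·0.861157 + 0.966450 = 3.549921
R(1,0) = 0.887480

0.8875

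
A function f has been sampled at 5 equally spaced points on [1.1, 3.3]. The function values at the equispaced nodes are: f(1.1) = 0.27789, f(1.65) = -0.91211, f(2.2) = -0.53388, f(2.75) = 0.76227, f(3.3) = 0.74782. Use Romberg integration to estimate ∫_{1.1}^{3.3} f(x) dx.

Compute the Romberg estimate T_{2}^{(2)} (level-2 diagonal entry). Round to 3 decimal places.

T_{0}^{(0)} (trapezoid, 1 panel, h=2.2000): 1.12828
T_{1}^{(0)} (trapezoid, 2 panels, h=1.1000): -0.02313
T_{2}^{(0)} (trapezoid, 4 panels, h=0.5500): -0.09398
T_{1}^{(1)} = -0.02313 + (-0.02313 − 1.12828)/3 = -0.40693
T_{2}^{(1)} = -0.09398 + (-0.09398 − (-0.02313))/3 = -0.11760
T_{2}^{(2)} = -0.11760 + (-0.11760 − (-0.40693))/15 = -0.09831

-0.098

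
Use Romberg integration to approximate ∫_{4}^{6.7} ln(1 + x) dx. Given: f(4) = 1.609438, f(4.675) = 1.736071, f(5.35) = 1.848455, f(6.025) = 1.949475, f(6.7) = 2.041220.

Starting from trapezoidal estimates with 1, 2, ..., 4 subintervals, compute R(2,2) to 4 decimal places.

4.9702

R(0,0) (trapezoid, 1 panel, h=2.7000): 4.928388
R(1,0) (trapezoid, 2 panels, h=1.3500): 4.959608
R(2,0) (trapezoid, 4 panels, h=0.6750): 4.967548
R(1,1) = 4.959608 + (4.959608 − 4.928388)/3 = 4.970015
R(2,1) = 4.967548 + (4.967548 − 4.959608)/3 = 4.970195
R(2,2) = 4.970195 + (4.970195 − 4.970015)/15 = 4.970207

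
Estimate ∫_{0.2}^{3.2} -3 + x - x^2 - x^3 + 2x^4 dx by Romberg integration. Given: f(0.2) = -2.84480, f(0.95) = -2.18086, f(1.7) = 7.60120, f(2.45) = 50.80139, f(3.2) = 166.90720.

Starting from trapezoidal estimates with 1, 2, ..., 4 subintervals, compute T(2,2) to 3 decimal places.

93.184

T(0,0) (trapezoid, 1 panel, h=3.0000): 246.09360
T(1,0) (trapezoid, 2 panels, h=1.5000): 134.44860
T(2,0) (trapezoid, 4 panels, h=0.7500): 103.68970
T(1,1) = 134.44860 + (134.44860 − 246.09360)/3 = 97.23360
T(2,1) = 103.68970 + (103.68970 − 134.44860)/3 = 93.43673
T(2,2) = 93.43673 + (93.43673 − 97.23360)/15 = 93.18361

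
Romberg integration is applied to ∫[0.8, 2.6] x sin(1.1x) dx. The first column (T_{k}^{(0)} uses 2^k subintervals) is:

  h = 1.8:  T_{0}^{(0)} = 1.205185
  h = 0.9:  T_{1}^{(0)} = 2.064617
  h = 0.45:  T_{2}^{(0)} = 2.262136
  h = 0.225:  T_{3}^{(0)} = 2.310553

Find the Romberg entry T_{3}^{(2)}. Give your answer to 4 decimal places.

T_{2}^{(1)} = 2.262136 + (2.262136 − 2.064617)/3 = 2.327976
T_{3}^{(1)} = 2.310553 + (2.310553 − 2.262136)/3 = 2.326692
T_{3}^{(2)} = (16·2.326692 − 2.327976) / 15 = 2.326606

2.3266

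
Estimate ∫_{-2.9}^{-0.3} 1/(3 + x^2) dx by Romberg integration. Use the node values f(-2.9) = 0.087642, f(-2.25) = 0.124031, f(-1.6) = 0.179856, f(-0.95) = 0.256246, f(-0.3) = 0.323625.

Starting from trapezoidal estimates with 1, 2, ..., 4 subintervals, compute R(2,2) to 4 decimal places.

R(0,0) (trapezoid, 1 panel, h=2.6000): 0.534647
R(1,0) (trapezoid, 2 panels, h=1.3000): 0.501136
R(2,0) (trapezoid, 4 panels, h=0.6500): 0.497748
R(1,1) = 0.501136 + (0.501136 − 0.534647)/3 = 0.489966
R(2,1) = 0.497748 + (0.497748 − 0.501136)/3 = 0.496619
R(2,2) = 0.496619 + (0.496619 − 0.489966)/15 = 0.497063

0.4971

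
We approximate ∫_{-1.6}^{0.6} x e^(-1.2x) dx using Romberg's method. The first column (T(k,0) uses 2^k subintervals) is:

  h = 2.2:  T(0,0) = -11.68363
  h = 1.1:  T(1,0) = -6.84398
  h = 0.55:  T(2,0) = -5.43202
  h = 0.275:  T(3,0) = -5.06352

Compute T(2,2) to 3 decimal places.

Richardson extrapolation on the trapezoidal column (denominator 4−1=3):
T(1,1) = (4·(-6.84398) − (-11.68363)) / 3 = -5.23076
T(2,1) = -5.43202 + (-5.43202 − (-6.84398))/3 = -4.96137
T(2,2) = (16·(-4.96137) − (-5.23076)) / 15 = -4.94341

-4.943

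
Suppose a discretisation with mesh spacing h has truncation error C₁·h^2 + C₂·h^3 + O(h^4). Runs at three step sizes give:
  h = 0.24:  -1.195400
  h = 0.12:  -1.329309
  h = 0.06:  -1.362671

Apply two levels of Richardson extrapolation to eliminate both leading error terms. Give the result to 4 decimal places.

First eliminate the h^2 term (factor 2^2 = 4):
  B₁ = (4·(-1.329309) − (-1.195400))/3 = -1.373945
  B₂ = (4·(-1.362671) − (-1.329309))/3 = -1.373792
Then eliminate the h^3 term (factor 2^3 = 8):
  (8·(-1.373792) − (-1.373945))/7 = -1.373770

-1.3738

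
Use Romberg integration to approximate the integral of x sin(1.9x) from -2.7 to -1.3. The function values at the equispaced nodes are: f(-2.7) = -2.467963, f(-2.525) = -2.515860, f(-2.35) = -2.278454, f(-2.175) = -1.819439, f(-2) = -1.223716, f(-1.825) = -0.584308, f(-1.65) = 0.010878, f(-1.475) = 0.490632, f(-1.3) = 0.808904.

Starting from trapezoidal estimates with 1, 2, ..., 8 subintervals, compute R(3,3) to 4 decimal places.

R(0,0) (trapezoid, 1 panel, h=1.4000): -1.161341
R(1,0) (trapezoid, 2 panels, h=0.7000): -1.437272
R(2,0) (trapezoid, 4 panels, h=0.3500): -1.512288
R(3,0) (trapezoid, 8 panels, h=0.1750): -1.531214
R(1,1) = -1.437272 + (-1.437272 − (-1.161341))/3 = -1.529249
R(2,1) = -1.512288 + (-1.512288 − (-1.437272))/3 = -1.537293
R(3,1) = -1.531214 + (-1.531214 − (-1.512288))/3 = -1.537523
R(2,2) = -1.537293 + (-1.537293 − (-1.529249))/15 = -1.537829
R(3,2) = -1.537523 + (-1.537523 − (-1.537293))/15 = -1.537538
R(3,3) = -1.537538 + (-1.537538 − (-1.537829))/63 = -1.537533

-1.5375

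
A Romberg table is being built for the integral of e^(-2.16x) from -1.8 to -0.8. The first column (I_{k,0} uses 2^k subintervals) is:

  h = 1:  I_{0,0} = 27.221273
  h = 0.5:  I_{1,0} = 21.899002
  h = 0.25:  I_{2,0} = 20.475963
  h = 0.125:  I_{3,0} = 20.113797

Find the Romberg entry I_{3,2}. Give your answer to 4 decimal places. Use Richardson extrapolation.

19.9925

I_{2,1} = (4·20.475963 − 21.899002) / 3 = 20.001617
I_{3,1} = (4·20.113797 − 20.475963) / 3 = 19.993075
I_{3,2} = (16·19.993075 − 20.001617) / 15 = 19.992506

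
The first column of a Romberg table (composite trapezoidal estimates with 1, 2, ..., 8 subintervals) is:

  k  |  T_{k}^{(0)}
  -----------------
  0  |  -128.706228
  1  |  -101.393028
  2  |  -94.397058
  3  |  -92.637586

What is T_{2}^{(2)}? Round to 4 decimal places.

T_{1}^{(1)} = (4·(-101.393028) − (-128.706228)) / 3 = -92.288628
T_{2}^{(1)} = (4·(-94.397058) − (-101.393028)) / 3 = -92.065068
T_{2}^{(2)} = -92.065068 + (-92.065068 − (-92.288628))/15 = -92.050164
(Column j=1 coincides with Simpson's rule on the same nodes.)

-92.0502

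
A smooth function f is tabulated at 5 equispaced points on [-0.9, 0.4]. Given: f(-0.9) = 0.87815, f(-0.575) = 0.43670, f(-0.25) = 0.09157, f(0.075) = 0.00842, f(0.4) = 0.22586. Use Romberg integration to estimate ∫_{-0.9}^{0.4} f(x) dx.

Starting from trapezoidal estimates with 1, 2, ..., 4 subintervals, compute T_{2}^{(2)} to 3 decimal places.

0.333

T_{0}^{(0)} (trapezoid, 1 panel, h=1.3000): 0.71761
T_{1}^{(0)} (trapezoid, 2 panels, h=0.6500): 0.41832
T_{2}^{(0)} (trapezoid, 4 panels, h=0.3250): 0.35383
T_{1}^{(1)} = 0.41832 + (0.41832 − 0.71761)/3 = 0.31856
T_{2}^{(1)} = 0.35383 + (0.35383 − 0.41832)/3 = 0.33233
T_{2}^{(2)} = 0.33233 + (0.33233 − 0.31856)/15 = 0.33325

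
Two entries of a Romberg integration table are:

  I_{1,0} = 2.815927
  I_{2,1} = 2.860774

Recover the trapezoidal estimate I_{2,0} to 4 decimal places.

From I_{2,1} = (4·I_{2,0} − I_{1,0})/3, solve for I_{2,0}:
4·I_{2,0} = 3·2.860774 + 2.815927 = 11.398249
I_{2,0} = 2.849562

2.8496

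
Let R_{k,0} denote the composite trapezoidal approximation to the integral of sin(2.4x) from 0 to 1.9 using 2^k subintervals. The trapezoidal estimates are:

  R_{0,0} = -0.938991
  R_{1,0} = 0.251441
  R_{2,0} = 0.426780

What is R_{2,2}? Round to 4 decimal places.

0.4744

Richardson extrapolation on the trapezoidal column (denominator 4−1=3):
R_{1,1} = 0.251441 + (0.251441 − (-0.938991))/3 = 0.648252
R_{2,1} = 0.426780 + (0.426780 − 0.251441)/3 = 0.485226
R_{2,2} = (16·0.485226 − 0.648252) / 15 = 0.474358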